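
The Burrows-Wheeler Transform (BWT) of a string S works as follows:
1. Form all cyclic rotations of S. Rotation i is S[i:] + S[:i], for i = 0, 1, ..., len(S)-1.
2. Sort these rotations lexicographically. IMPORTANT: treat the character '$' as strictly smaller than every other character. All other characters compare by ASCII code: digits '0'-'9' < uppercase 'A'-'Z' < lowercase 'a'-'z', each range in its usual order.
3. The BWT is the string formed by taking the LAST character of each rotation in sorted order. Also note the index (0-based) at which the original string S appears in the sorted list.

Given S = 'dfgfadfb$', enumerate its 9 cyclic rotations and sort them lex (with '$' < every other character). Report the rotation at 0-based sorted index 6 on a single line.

All 9 rotations (rotation i = S[i:]+S[:i]):
  rot[0] = dfgfadfb$
  rot[1] = fgfadfb$d
  rot[2] = gfadfb$df
  rot[3] = fadfb$dfg
  rot[4] = adfb$dfgf
  rot[5] = dfb$dfgfa
  rot[6] = fb$dfgfad
  rot[7] = b$dfgfadf
  rot[8] = $dfgfadfb
Sorted (with $ < everything):
  sorted[0] = $dfgfadfb
  sorted[1] = adfb$dfgf
  sorted[2] = b$dfgfadf
  sorted[3] = dfb$dfgfa
  sorted[4] = dfgfadfb$
  sorted[5] = fadfb$dfg
  sorted[6] = fb$dfgfad
  sorted[7] = fgfadfb$d
  sorted[8] = gfadfb$df
sorted[6] = fb$dfgfad

Answer: fb$dfgfad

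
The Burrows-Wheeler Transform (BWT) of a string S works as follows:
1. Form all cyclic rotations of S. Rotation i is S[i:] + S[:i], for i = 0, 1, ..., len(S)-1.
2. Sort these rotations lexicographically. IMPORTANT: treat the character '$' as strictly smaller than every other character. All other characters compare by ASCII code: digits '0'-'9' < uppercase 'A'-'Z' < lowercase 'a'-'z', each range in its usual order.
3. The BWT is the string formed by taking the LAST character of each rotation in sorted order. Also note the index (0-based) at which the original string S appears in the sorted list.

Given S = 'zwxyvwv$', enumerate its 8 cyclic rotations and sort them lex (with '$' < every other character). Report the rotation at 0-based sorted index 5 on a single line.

Answer: xyvwv$zw

Derivation:
All 8 rotations (rotation i = S[i:]+S[:i]):
  rot[0] = zwxyvwv$
  rot[1] = wxyvwv$z
  rot[2] = xyvwv$zw
  rot[3] = yvwv$zwx
  rot[4] = vwv$zwxy
  rot[5] = wv$zwxyv
  rot[6] = v$zwxyvw
  rot[7] = $zwxyvwv
Sorted (with $ < everything):
  sorted[0] = $zwxyvwv
  sorted[1] = v$zwxyvw
  sorted[2] = vwv$zwxy
  sorted[3] = wv$zwxyv
  sorted[4] = wxyvwv$z
  sorted[5] = xyvwv$zw
  sorted[6] = yvwv$zwx
  sorted[7] = zwxyvwv$
sorted[5] = xyvwv$zw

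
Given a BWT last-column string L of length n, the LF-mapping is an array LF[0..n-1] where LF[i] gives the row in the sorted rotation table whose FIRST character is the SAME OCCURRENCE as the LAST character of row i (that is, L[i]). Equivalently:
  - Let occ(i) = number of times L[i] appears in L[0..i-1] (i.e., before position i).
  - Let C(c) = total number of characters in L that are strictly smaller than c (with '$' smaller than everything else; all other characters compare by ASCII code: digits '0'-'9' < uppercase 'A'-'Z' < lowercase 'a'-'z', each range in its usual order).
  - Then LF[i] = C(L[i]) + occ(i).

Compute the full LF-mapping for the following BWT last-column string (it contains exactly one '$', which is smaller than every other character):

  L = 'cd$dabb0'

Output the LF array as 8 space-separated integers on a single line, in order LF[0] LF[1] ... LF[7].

Char counts: '$':1, '0':1, 'a':1, 'b':2, 'c':1, 'd':2
C (first-col start): C('$')=0, C('0')=1, C('a')=2, C('b')=3, C('c')=5, C('d')=6
L[0]='c': occ=0, LF[0]=C('c')+0=5+0=5
L[1]='d': occ=0, LF[1]=C('d')+0=6+0=6
L[2]='$': occ=0, LF[2]=C('$')+0=0+0=0
L[3]='d': occ=1, LF[3]=C('d')+1=6+1=7
L[4]='a': occ=0, LF[4]=C('a')+0=2+0=2
L[5]='b': occ=0, LF[5]=C('b')+0=3+0=3
L[6]='b': occ=1, LF[6]=C('b')+1=3+1=4
L[7]='0': occ=0, LF[7]=C('0')+0=1+0=1

Answer: 5 6 0 7 2 3 4 1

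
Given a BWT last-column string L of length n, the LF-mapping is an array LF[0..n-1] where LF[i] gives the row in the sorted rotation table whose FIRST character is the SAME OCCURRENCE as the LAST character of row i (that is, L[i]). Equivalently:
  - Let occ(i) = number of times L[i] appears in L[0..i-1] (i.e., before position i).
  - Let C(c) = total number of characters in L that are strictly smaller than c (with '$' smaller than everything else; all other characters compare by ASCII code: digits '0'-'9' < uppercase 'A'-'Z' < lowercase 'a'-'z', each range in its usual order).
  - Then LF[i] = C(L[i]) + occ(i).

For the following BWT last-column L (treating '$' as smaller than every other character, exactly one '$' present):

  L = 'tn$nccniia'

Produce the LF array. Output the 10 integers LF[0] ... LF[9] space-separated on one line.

Char counts: '$':1, 'a':1, 'c':2, 'i':2, 'n':3, 't':1
C (first-col start): C('$')=0, C('a')=1, C('c')=2, C('i')=4, C('n')=6, C('t')=9
L[0]='t': occ=0, LF[0]=C('t')+0=9+0=9
L[1]='n': occ=0, LF[1]=C('n')+0=6+0=6
L[2]='$': occ=0, LF[2]=C('$')+0=0+0=0
L[3]='n': occ=1, LF[3]=C('n')+1=6+1=7
L[4]='c': occ=0, LF[4]=C('c')+0=2+0=2
L[5]='c': occ=1, LF[5]=C('c')+1=2+1=3
L[6]='n': occ=2, LF[6]=C('n')+2=6+2=8
L[7]='i': occ=0, LF[7]=C('i')+0=4+0=4
L[8]='i': occ=1, LF[8]=C('i')+1=4+1=5
L[9]='a': occ=0, LF[9]=C('a')+0=1+0=1

Answer: 9 6 0 7 2 3 8 4 5 1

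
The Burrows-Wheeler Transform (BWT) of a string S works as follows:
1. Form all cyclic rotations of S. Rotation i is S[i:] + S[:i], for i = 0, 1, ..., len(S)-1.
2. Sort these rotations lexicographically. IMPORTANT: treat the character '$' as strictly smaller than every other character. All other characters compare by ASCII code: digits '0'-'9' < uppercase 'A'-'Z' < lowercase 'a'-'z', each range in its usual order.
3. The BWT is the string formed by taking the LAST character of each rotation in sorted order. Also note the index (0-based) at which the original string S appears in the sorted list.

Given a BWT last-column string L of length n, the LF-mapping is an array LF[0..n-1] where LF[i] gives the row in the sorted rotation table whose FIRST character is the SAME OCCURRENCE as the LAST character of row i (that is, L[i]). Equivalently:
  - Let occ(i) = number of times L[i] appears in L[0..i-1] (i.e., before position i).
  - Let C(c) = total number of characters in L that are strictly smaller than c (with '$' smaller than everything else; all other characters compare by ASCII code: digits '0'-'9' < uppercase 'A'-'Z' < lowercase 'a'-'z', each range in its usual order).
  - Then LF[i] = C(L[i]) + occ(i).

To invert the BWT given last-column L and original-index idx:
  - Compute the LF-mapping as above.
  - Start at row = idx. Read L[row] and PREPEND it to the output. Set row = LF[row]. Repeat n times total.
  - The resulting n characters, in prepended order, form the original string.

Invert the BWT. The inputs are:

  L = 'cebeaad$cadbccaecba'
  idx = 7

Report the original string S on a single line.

Answer: bccceaadbaaedcbeac$

Derivation:
LF mapping: 9 16 6 17 1 2 14 0 10 3 15 7 11 12 4 18 13 8 5
Walk LF starting at row 7, prepending L[row]:
  step 1: row=7, L[7]='$', prepend. Next row=LF[7]=0
  step 2: row=0, L[0]='c', prepend. Next row=LF[0]=9
  step 3: row=9, L[9]='a', prepend. Next row=LF[9]=3
  step 4: row=3, L[3]='e', prepend. Next row=LF[3]=17
  step 5: row=17, L[17]='b', prepend. Next row=LF[17]=8
  step 6: row=8, L[8]='c', prepend. Next row=LF[8]=10
  step 7: row=10, L[10]='d', prepend. Next row=LF[10]=15
  step 8: row=15, L[15]='e', prepend. Next row=LF[15]=18
  step 9: row=18, L[18]='a', prepend. Next row=LF[18]=5
  step 10: row=5, L[5]='a', prepend. Next row=LF[5]=2
  step 11: row=2, L[2]='b', prepend. Next row=LF[2]=6
  step 12: row=6, L[6]='d', prepend. Next row=LF[6]=14
  step 13: row=14, L[14]='a', prepend. Next row=LF[14]=4
  step 14: row=4, L[4]='a', prepend. Next row=LF[4]=1
  step 15: row=1, L[1]='e', prepend. Next row=LF[1]=16
  step 16: row=16, L[16]='c', prepend. Next row=LF[16]=13
  step 17: row=13, L[13]='c', prepend. Next row=LF[13]=12
  step 18: row=12, L[12]='c', prepend. Next row=LF[12]=11
  step 19: row=11, L[11]='b', prepend. Next row=LF[11]=7
Reversed output: bccceaadbaaedcbeac$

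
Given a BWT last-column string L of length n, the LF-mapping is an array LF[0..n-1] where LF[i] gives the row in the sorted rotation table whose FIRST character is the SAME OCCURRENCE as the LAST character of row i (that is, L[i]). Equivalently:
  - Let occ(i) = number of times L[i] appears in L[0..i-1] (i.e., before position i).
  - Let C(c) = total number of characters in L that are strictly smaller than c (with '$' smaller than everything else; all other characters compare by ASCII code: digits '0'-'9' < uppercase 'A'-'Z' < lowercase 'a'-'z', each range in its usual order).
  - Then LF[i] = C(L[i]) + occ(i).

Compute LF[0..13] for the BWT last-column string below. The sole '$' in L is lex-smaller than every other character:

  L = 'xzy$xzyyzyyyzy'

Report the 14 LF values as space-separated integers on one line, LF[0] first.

Answer: 1 10 3 0 2 11 4 5 12 6 7 8 13 9

Derivation:
Char counts: '$':1, 'x':2, 'y':7, 'z':4
C (first-col start): C('$')=0, C('x')=1, C('y')=3, C('z')=10
L[0]='x': occ=0, LF[0]=C('x')+0=1+0=1
L[1]='z': occ=0, LF[1]=C('z')+0=10+0=10
L[2]='y': occ=0, LF[2]=C('y')+0=3+0=3
L[3]='$': occ=0, LF[3]=C('$')+0=0+0=0
L[4]='x': occ=1, LF[4]=C('x')+1=1+1=2
L[5]='z': occ=1, LF[5]=C('z')+1=10+1=11
L[6]='y': occ=1, LF[6]=C('y')+1=3+1=4
L[7]='y': occ=2, LF[7]=C('y')+2=3+2=5
L[8]='z': occ=2, LF[8]=C('z')+2=10+2=12
L[9]='y': occ=3, LF[9]=C('y')+3=3+3=6
L[10]='y': occ=4, LF[10]=C('y')+4=3+4=7
L[11]='y': occ=5, LF[11]=C('y')+5=3+5=8
L[12]='z': occ=3, LF[12]=C('z')+3=10+3=13
L[13]='y': occ=6, LF[13]=C('y')+6=3+6=9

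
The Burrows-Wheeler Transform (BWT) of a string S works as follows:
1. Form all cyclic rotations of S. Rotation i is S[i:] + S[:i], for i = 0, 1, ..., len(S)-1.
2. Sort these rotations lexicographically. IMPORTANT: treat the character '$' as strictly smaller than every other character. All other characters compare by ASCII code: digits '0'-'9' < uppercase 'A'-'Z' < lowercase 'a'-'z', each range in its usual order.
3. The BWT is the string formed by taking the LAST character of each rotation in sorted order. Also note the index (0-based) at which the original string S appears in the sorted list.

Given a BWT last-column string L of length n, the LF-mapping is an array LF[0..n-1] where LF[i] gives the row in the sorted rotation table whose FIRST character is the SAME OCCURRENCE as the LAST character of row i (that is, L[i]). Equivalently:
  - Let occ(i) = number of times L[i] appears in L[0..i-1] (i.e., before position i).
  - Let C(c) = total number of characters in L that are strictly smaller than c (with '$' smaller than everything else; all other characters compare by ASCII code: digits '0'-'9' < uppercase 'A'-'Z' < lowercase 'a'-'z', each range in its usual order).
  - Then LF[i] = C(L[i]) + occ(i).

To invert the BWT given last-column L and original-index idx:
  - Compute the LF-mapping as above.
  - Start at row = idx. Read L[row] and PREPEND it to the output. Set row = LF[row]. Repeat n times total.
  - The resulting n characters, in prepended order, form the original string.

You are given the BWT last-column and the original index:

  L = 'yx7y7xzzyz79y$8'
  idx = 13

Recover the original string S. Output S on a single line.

Answer: zx9yzx778zy7yy$

Derivation:
LF mapping: 8 6 1 9 2 7 12 13 10 14 3 5 11 0 4
Walk LF starting at row 13, prepending L[row]:
  step 1: row=13, L[13]='$', prepend. Next row=LF[13]=0
  step 2: row=0, L[0]='y', prepend. Next row=LF[0]=8
  step 3: row=8, L[8]='y', prepend. Next row=LF[8]=10
  step 4: row=10, L[10]='7', prepend. Next row=LF[10]=3
  step 5: row=3, L[3]='y', prepend. Next row=LF[3]=9
  step 6: row=9, L[9]='z', prepend. Next row=LF[9]=14
  step 7: row=14, L[14]='8', prepend. Next row=LF[14]=4
  step 8: row=4, L[4]='7', prepend. Next row=LF[4]=2
  step 9: row=2, L[2]='7', prepend. Next row=LF[2]=1
  step 10: row=1, L[1]='x', prepend. Next row=LF[1]=6
  step 11: row=6, L[6]='z', prepend. Next row=LF[6]=12
  step 12: row=12, L[12]='y', prepend. Next row=LF[12]=11
  step 13: row=11, L[11]='9', prepend. Next row=LF[11]=5
  step 14: row=5, L[5]='x', prepend. Next row=LF[5]=7
  step 15: row=7, L[7]='z', prepend. Next row=LF[7]=13
Reversed output: zx9yzx778zy7yy$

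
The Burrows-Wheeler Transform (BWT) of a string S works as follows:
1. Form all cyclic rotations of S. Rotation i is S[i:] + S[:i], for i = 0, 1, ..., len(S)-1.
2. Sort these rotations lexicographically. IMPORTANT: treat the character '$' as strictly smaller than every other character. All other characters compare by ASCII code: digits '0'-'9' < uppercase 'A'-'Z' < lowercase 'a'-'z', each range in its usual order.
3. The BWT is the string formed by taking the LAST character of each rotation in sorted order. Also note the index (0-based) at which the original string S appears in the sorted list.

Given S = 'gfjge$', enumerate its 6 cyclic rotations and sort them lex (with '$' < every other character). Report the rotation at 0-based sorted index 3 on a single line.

Answer: ge$gfj

Derivation:
All 6 rotations (rotation i = S[i:]+S[:i]):
  rot[0] = gfjge$
  rot[1] = fjge$g
  rot[2] = jge$gf
  rot[3] = ge$gfj
  rot[4] = e$gfjg
  rot[5] = $gfjge
Sorted (with $ < everything):
  sorted[0] = $gfjge
  sorted[1] = e$gfjg
  sorted[2] = fjge$g
  sorted[3] = ge$gfj
  sorted[4] = gfjge$
  sorted[5] = jge$gf
sorted[3] = ge$gfj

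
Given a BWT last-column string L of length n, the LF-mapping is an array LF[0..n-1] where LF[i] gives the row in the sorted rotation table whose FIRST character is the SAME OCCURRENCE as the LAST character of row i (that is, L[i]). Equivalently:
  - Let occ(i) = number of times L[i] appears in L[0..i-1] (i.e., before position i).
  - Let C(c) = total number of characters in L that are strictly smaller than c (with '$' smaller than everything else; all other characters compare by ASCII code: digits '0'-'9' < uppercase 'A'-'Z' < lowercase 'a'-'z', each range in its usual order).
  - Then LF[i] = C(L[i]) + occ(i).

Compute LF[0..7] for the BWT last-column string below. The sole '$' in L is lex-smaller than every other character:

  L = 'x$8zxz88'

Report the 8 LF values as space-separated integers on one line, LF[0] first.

Char counts: '$':1, '8':3, 'x':2, 'z':2
C (first-col start): C('$')=0, C('8')=1, C('x')=4, C('z')=6
L[0]='x': occ=0, LF[0]=C('x')+0=4+0=4
L[1]='$': occ=0, LF[1]=C('$')+0=0+0=0
L[2]='8': occ=0, LF[2]=C('8')+0=1+0=1
L[3]='z': occ=0, LF[3]=C('z')+0=6+0=6
L[4]='x': occ=1, LF[4]=C('x')+1=4+1=5
L[5]='z': occ=1, LF[5]=C('z')+1=6+1=7
L[6]='8': occ=1, LF[6]=C('8')+1=1+1=2
L[7]='8': occ=2, LF[7]=C('8')+2=1+2=3

Answer: 4 0 1 6 5 7 2 3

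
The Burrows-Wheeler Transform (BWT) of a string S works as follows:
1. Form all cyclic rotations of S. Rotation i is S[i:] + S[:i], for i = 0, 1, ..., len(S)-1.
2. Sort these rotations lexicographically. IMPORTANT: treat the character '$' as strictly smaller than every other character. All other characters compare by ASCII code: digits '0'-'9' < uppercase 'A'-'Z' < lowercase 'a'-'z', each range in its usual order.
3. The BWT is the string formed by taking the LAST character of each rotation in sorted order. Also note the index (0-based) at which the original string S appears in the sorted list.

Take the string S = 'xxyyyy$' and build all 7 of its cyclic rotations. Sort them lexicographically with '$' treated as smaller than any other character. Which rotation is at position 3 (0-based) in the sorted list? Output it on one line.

All 7 rotations (rotation i = S[i:]+S[:i]):
  rot[0] = xxyyyy$
  rot[1] = xyyyy$x
  rot[2] = yyyy$xx
  rot[3] = yyy$xxy
  rot[4] = yy$xxyy
  rot[5] = y$xxyyy
  rot[6] = $xxyyyy
Sorted (with $ < everything):
  sorted[0] = $xxyyyy
  sorted[1] = xxyyyy$
  sorted[2] = xyyyy$x
  sorted[3] = y$xxyyy
  sorted[4] = yy$xxyy
  sorted[5] = yyy$xxy
  sorted[6] = yyyy$xx
sorted[3] = y$xxyyy

Answer: y$xxyyy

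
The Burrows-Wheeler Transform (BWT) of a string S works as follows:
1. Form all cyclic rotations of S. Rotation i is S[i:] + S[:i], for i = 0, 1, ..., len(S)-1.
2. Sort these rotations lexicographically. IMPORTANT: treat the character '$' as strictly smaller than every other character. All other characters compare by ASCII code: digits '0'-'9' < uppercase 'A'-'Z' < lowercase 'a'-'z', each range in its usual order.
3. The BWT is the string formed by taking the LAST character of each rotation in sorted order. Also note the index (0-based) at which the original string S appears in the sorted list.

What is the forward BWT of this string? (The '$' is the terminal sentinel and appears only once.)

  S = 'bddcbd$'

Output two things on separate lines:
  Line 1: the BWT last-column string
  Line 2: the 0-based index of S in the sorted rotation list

All 7 rotations (rotation i = S[i:]+S[:i]):
  rot[0] = bddcbd$
  rot[1] = ddcbd$b
  rot[2] = dcbd$bd
  rot[3] = cbd$bdd
  rot[4] = bd$bddc
  rot[5] = d$bddcb
  rot[6] = $bddcbd
Sorted (with $ < everything):
  sorted[0] = $bddcbd  (last char: 'd')
  sorted[1] = bd$bddc  (last char: 'c')
  sorted[2] = bddcbd$  (last char: '$')
  sorted[3] = cbd$bdd  (last char: 'd')
  sorted[4] = d$bddcb  (last char: 'b')
  sorted[5] = dcbd$bd  (last char: 'd')
  sorted[6] = ddcbd$b  (last char: 'b')
Last column: dc$dbdb
Original string S is at sorted index 2

Answer: dc$dbdb
2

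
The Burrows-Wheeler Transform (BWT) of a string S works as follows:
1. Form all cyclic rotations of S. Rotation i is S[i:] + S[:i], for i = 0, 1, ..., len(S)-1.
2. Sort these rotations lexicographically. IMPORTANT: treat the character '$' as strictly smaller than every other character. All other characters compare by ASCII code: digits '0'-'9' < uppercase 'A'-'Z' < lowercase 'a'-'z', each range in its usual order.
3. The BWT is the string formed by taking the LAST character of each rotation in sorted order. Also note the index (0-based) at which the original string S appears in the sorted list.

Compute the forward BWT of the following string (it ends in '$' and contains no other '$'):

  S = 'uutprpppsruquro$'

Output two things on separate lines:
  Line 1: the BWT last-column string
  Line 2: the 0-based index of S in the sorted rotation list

Answer: orrptpuupspurqu$
15

Derivation:
All 16 rotations (rotation i = S[i:]+S[:i]):
  rot[0] = uutprpppsruquro$
  rot[1] = utprpppsruquro$u
  rot[2] = tprpppsruquro$uu
  rot[3] = prpppsruquro$uut
  rot[4] = rpppsruquro$uutp
  rot[5] = pppsruquro$uutpr
  rot[6] = ppsruquro$uutprp
  rot[7] = psruquro$uutprpp
  rot[8] = sruquro$uutprppp
  rot[9] = ruquro$uutprppps
  rot[10] = uquro$uutprpppsr
  rot[11] = quro$uutprpppsru
  rot[12] = uro$uutprpppsruq
  rot[13] = ro$uutprpppsruqu
  rot[14] = o$uutprpppsruqur
  rot[15] = $uutprpppsruquro
Sorted (with $ < everything):
  sorted[0] = $uutprpppsruquro  (last char: 'o')
  sorted[1] = o$uutprpppsruqur  (last char: 'r')
  sorted[2] = pppsruquro$uutpr  (last char: 'r')
  sorted[3] = ppsruquro$uutprp  (last char: 'p')
  sorted[4] = prpppsruquro$uut  (last char: 't')
  sorted[5] = psruquro$uutprpp  (last char: 'p')
  sorted[6] = quro$uutprpppsru  (last char: 'u')
  sorted[7] = ro$uutprpppsruqu  (last char: 'u')
  sorted[8] = rpppsruquro$uutp  (last char: 'p')
  sorted[9] = ruquro$uutprppps  (last char: 's')
  sorted[10] = sruquro$uutprppp  (last char: 'p')
  sorted[11] = tprpppsruquro$uu  (last char: 'u')
  sorted[12] = uquro$uutprpppsr  (last char: 'r')
  sorted[13] = uro$uutprpppsruq  (last char: 'q')
  sorted[14] = utprpppsruquro$u  (last char: 'u')
  sorted[15] = uutprpppsruquro$  (last char: '$')
Last column: orrptpuupspurqu$
Original string S is at sorted index 15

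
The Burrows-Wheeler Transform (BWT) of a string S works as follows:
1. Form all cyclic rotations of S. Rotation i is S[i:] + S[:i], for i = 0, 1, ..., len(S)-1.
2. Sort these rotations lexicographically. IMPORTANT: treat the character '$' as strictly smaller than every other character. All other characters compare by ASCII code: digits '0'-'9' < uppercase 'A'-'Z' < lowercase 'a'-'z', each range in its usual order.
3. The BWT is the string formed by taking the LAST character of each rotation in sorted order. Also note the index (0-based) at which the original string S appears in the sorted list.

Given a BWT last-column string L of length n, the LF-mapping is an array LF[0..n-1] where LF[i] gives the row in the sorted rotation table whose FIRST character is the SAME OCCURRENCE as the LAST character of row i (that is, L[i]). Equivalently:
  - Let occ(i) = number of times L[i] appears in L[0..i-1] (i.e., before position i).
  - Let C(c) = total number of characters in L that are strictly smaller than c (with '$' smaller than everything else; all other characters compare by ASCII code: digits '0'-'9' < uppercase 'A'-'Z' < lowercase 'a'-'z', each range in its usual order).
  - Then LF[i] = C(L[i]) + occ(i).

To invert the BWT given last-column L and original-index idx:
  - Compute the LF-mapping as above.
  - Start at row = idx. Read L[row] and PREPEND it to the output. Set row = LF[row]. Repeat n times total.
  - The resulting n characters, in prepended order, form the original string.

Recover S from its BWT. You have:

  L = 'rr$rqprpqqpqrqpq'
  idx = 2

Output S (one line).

LF mapping: 11 12 0 13 5 1 14 2 6 7 3 8 15 9 4 10
Walk LF starting at row 2, prepending L[row]:
  step 1: row=2, L[2]='$', prepend. Next row=LF[2]=0
  step 2: row=0, L[0]='r', prepend. Next row=LF[0]=11
  step 3: row=11, L[11]='q', prepend. Next row=LF[11]=8
  step 4: row=8, L[8]='q', prepend. Next row=LF[8]=6
  step 5: row=6, L[6]='r', prepend. Next row=LF[6]=14
  step 6: row=14, L[14]='p', prepend. Next row=LF[14]=4
  step 7: row=4, L[4]='q', prepend. Next row=LF[4]=5
  step 8: row=5, L[5]='p', prepend. Next row=LF[5]=1
  step 9: row=1, L[1]='r', prepend. Next row=LF[1]=12
  step 10: row=12, L[12]='r', prepend. Next row=LF[12]=15
  step 11: row=15, L[15]='q', prepend. Next row=LF[15]=10
  step 12: row=10, L[10]='p', prepend. Next row=LF[10]=3
  step 13: row=3, L[3]='r', prepend. Next row=LF[3]=13
  step 14: row=13, L[13]='q', prepend. Next row=LF[13]=9
  step 15: row=9, L[9]='q', prepend. Next row=LF[9]=7
  step 16: row=7, L[7]='p', prepend. Next row=LF[7]=2
Reversed output: pqqrpqrrpqprqqr$

Answer: pqqrpqrrpqprqqr$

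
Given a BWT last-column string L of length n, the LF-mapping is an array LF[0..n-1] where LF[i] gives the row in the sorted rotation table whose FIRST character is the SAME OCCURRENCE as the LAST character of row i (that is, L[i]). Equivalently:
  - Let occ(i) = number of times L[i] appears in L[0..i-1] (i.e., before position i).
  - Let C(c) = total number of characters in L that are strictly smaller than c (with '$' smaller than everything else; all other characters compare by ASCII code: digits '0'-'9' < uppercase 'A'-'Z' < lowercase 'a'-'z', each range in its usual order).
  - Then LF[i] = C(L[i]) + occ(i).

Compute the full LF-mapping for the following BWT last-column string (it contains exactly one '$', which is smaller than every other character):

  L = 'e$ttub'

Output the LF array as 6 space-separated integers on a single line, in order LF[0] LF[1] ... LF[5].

Answer: 2 0 3 4 5 1

Derivation:
Char counts: '$':1, 'b':1, 'e':1, 't':2, 'u':1
C (first-col start): C('$')=0, C('b')=1, C('e')=2, C('t')=3, C('u')=5
L[0]='e': occ=0, LF[0]=C('e')+0=2+0=2
L[1]='$': occ=0, LF[1]=C('$')+0=0+0=0
L[2]='t': occ=0, LF[2]=C('t')+0=3+0=3
L[3]='t': occ=1, LF[3]=C('t')+1=3+1=4
L[4]='u': occ=0, LF[4]=C('u')+0=5+0=5
L[5]='b': occ=0, LF[5]=C('b')+0=1+0=1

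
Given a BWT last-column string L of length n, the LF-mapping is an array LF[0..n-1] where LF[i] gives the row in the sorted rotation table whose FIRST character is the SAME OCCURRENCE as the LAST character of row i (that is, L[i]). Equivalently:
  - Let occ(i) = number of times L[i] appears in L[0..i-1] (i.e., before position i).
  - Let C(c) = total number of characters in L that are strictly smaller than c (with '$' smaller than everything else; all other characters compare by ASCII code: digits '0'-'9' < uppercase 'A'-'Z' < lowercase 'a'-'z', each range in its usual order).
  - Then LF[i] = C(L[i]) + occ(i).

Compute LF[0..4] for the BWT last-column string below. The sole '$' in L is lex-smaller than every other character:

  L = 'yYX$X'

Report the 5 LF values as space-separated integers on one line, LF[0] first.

Char counts: '$':1, 'X':2, 'Y':1, 'y':1
C (first-col start): C('$')=0, C('X')=1, C('Y')=3, C('y')=4
L[0]='y': occ=0, LF[0]=C('y')+0=4+0=4
L[1]='Y': occ=0, LF[1]=C('Y')+0=3+0=3
L[2]='X': occ=0, LF[2]=C('X')+0=1+0=1
L[3]='$': occ=0, LF[3]=C('$')+0=0+0=0
L[4]='X': occ=1, LF[4]=C('X')+1=1+1=2

Answer: 4 3 1 0 2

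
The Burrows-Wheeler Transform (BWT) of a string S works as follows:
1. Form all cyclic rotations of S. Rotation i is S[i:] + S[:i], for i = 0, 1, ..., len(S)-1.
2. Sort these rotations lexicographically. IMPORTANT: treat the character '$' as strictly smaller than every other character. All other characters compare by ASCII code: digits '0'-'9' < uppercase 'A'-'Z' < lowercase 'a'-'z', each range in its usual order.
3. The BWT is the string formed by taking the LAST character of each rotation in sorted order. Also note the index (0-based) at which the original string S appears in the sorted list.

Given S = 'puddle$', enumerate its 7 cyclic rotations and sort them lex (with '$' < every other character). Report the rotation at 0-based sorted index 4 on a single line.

All 7 rotations (rotation i = S[i:]+S[:i]):
  rot[0] = puddle$
  rot[1] = uddle$p
  rot[2] = ddle$pu
  rot[3] = dle$pud
  rot[4] = le$pudd
  rot[5] = e$puddl
  rot[6] = $puddle
Sorted (with $ < everything):
  sorted[0] = $puddle
  sorted[1] = ddle$pu
  sorted[2] = dle$pud
  sorted[3] = e$puddl
  sorted[4] = le$pudd
  sorted[5] = puddle$
  sorted[6] = uddle$p
sorted[4] = le$pudd

Answer: le$pudd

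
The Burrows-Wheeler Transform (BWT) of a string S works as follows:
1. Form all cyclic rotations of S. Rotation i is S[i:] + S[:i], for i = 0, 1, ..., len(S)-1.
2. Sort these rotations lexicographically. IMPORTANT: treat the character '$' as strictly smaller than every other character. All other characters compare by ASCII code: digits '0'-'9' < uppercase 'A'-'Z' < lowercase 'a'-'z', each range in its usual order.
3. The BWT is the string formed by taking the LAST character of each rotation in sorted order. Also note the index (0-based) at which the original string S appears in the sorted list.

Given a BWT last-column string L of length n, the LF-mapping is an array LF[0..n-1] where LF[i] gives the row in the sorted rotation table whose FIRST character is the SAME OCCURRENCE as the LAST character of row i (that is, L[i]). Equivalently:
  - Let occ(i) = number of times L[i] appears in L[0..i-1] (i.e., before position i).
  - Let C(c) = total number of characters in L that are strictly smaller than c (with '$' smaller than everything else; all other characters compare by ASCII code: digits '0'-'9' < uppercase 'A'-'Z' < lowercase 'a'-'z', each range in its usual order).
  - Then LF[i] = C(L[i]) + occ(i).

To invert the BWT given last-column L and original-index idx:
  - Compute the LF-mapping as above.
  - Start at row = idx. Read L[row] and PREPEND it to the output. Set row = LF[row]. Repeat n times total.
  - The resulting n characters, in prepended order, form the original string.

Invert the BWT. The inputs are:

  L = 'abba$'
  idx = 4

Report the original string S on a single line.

Answer: baba$

Derivation:
LF mapping: 1 3 4 2 0
Walk LF starting at row 4, prepending L[row]:
  step 1: row=4, L[4]='$', prepend. Next row=LF[4]=0
  step 2: row=0, L[0]='a', prepend. Next row=LF[0]=1
  step 3: row=1, L[1]='b', prepend. Next row=LF[1]=3
  step 4: row=3, L[3]='a', prepend. Next row=LF[3]=2
  step 5: row=2, L[2]='b', prepend. Next row=LF[2]=4
Reversed output: baba$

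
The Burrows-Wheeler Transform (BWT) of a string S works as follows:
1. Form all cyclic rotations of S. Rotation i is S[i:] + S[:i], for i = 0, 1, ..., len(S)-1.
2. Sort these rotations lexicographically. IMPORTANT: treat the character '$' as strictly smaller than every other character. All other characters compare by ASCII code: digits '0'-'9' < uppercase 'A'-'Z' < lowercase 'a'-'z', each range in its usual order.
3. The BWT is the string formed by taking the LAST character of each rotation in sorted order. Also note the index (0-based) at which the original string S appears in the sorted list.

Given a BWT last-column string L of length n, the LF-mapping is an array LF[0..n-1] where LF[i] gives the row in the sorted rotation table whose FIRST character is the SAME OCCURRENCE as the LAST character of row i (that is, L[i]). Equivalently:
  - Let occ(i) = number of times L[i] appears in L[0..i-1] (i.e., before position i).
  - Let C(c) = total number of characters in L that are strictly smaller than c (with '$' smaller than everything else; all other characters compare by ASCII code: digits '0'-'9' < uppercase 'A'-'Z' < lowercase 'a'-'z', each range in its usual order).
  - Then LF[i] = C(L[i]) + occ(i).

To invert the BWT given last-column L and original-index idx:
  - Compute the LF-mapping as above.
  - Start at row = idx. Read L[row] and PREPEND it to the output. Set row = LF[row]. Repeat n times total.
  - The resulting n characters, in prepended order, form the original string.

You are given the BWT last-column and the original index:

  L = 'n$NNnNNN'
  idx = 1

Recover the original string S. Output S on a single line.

LF mapping: 6 0 1 2 7 3 4 5
Walk LF starting at row 1, prepending L[row]:
  step 1: row=1, L[1]='$', prepend. Next row=LF[1]=0
  step 2: row=0, L[0]='n', prepend. Next row=LF[0]=6
  step 3: row=6, L[6]='N', prepend. Next row=LF[6]=4
  step 4: row=4, L[4]='n', prepend. Next row=LF[4]=7
  step 5: row=7, L[7]='N', prepend. Next row=LF[7]=5
  step 6: row=5, L[5]='N', prepend. Next row=LF[5]=3
  step 7: row=3, L[3]='N', prepend. Next row=LF[3]=2
  step 8: row=2, L[2]='N', prepend. Next row=LF[2]=1
Reversed output: NNNNnNn$

Answer: NNNNnNn$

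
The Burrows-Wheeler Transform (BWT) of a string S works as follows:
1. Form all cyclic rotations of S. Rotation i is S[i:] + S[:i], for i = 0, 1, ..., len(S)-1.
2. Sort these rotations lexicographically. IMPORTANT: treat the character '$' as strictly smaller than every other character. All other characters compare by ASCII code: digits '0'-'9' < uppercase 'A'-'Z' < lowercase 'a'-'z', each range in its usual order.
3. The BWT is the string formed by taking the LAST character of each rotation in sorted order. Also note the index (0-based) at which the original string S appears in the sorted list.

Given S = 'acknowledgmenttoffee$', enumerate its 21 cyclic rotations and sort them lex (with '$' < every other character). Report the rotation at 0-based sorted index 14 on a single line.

Answer: nowledgmenttoffee$ack

Derivation:
All 21 rotations (rotation i = S[i:]+S[:i]):
  rot[0] = acknowledgmenttoffee$
  rot[1] = cknowledgmenttoffee$a
  rot[2] = knowledgmenttoffee$ac
  rot[3] = nowledgmenttoffee$ack
  rot[4] = owledgmenttoffee$ackn
  rot[5] = wledgmenttoffee$ackno
  rot[6] = ledgmenttoffee$acknow
  rot[7] = edgmenttoffee$acknowl
  rot[8] = dgmenttoffee$acknowle
  rot[9] = gmenttoffee$acknowled
  rot[10] = menttoffee$acknowledg
  rot[11] = enttoffee$acknowledgm
  rot[12] = nttoffee$acknowledgme
  rot[13] = ttoffee$acknowledgmen
  rot[14] = toffee$acknowledgment
  rot[15] = offee$acknowledgmentt
  rot[16] = ffee$acknowledgmentto
  rot[17] = fee$acknowledgmenttof
  rot[18] = ee$acknowledgmenttoff
  rot[19] = e$acknowledgmenttoffe
  rot[20] = $acknowledgmenttoffee
Sorted (with $ < everything):
  sorted[0] = $acknowledgmenttoffee
  sorted[1] = acknowledgmenttoffee$
  sorted[2] = cknowledgmenttoffee$a
  sorted[3] = dgmenttoffee$acknowle
  sorted[4] = e$acknowledgmenttoffe
  sorted[5] = edgmenttoffee$acknowl
  sorted[6] = ee$acknowledgmenttoff
  sorted[7] = enttoffee$acknowledgm
  sorted[8] = fee$acknowledgmenttof
  sorted[9] = ffee$acknowledgmentto
  sorted[10] = gmenttoffee$acknowled
  sorted[11] = knowledgmenttoffee$ac
  sorted[12] = ledgmenttoffee$acknow
  sorted[13] = menttoffee$acknowledg
  sorted[14] = nowledgmenttoffee$ack
  sorted[15] = nttoffee$acknowledgme
  sorted[16] = offee$acknowledgmentt
  sorted[17] = owledgmenttoffee$ackn
  sorted[18] = toffee$acknowledgment
  sorted[19] = ttoffee$acknowledgmen
  sorted[20] = wledgmenttoffee$ackno
sorted[14] = nowledgmenttoffee$ack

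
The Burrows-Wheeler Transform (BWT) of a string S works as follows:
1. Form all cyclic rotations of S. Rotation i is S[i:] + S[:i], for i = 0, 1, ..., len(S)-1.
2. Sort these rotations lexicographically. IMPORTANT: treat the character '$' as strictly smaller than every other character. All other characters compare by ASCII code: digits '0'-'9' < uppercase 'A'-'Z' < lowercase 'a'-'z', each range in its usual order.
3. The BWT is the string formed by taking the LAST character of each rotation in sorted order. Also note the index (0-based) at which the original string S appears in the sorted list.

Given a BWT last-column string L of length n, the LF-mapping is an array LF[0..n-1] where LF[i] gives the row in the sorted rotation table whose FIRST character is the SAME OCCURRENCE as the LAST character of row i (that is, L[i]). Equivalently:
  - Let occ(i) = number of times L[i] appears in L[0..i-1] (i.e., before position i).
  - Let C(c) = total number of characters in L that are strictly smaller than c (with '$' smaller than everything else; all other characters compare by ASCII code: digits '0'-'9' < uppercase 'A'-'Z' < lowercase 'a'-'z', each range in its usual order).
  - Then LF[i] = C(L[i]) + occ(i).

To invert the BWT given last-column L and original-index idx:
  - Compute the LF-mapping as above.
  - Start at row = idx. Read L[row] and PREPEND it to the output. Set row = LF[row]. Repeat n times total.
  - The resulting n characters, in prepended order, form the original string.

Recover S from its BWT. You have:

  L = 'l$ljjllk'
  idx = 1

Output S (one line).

LF mapping: 4 0 5 1 2 6 7 3
Walk LF starting at row 1, prepending L[row]:
  step 1: row=1, L[1]='$', prepend. Next row=LF[1]=0
  step 2: row=0, L[0]='l', prepend. Next row=LF[0]=4
  step 3: row=4, L[4]='j', prepend. Next row=LF[4]=2
  step 4: row=2, L[2]='l', prepend. Next row=LF[2]=5
  step 5: row=5, L[5]='l', prepend. Next row=LF[5]=6
  step 6: row=6, L[6]='l', prepend. Next row=LF[6]=7
  step 7: row=7, L[7]='k', prepend. Next row=LF[7]=3
  step 8: row=3, L[3]='j', prepend. Next row=LF[3]=1
Reversed output: jkllljl$

Answer: jkllljl$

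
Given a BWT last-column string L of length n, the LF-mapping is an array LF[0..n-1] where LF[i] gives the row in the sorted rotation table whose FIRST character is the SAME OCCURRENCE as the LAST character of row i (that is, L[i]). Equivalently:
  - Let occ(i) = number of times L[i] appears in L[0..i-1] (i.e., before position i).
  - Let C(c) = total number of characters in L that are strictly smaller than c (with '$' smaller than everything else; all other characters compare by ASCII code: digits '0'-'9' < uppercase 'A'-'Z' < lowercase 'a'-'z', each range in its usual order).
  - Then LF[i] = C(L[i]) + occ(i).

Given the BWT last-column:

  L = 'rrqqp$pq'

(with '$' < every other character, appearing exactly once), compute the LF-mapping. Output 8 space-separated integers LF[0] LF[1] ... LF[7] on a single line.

Char counts: '$':1, 'p':2, 'q':3, 'r':2
C (first-col start): C('$')=0, C('p')=1, C('q')=3, C('r')=6
L[0]='r': occ=0, LF[0]=C('r')+0=6+0=6
L[1]='r': occ=1, LF[1]=C('r')+1=6+1=7
L[2]='q': occ=0, LF[2]=C('q')+0=3+0=3
L[3]='q': occ=1, LF[3]=C('q')+1=3+1=4
L[4]='p': occ=0, LF[4]=C('p')+0=1+0=1
L[5]='$': occ=0, LF[5]=C('$')+0=0+0=0
L[6]='p': occ=1, LF[6]=C('p')+1=1+1=2
L[7]='q': occ=2, LF[7]=C('q')+2=3+2=5

Answer: 6 7 3 4 1 0 2 5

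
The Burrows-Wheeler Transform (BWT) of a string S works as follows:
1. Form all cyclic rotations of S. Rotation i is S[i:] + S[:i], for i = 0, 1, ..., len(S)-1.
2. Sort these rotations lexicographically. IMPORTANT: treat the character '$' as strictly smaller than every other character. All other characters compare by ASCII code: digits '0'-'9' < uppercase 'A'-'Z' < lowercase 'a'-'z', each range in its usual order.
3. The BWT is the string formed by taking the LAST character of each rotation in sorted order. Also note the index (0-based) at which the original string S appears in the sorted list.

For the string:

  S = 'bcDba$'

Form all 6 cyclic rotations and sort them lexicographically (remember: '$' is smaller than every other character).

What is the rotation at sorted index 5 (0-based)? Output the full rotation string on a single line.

All 6 rotations (rotation i = S[i:]+S[:i]):
  rot[0] = bcDba$
  rot[1] = cDba$b
  rot[2] = Dba$bc
  rot[3] = ba$bcD
  rot[4] = a$bcDb
  rot[5] = $bcDba
Sorted (with $ < everything):
  sorted[0] = $bcDba
  sorted[1] = Dba$bc
  sorted[2] = a$bcDb
  sorted[3] = ba$bcD
  sorted[4] = bcDba$
  sorted[5] = cDba$b
sorted[5] = cDba$b

Answer: cDba$b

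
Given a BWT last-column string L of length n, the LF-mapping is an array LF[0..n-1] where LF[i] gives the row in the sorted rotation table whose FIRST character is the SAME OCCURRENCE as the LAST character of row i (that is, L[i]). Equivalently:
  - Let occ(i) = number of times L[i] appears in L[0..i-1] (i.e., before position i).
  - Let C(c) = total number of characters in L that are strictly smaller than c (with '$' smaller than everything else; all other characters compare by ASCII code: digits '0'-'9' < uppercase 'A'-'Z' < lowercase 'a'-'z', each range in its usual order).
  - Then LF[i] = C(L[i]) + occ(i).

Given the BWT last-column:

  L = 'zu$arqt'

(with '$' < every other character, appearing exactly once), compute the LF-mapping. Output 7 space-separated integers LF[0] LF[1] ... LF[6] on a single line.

Char counts: '$':1, 'a':1, 'q':1, 'r':1, 't':1, 'u':1, 'z':1
C (first-col start): C('$')=0, C('a')=1, C('q')=2, C('r')=3, C('t')=4, C('u')=5, C('z')=6
L[0]='z': occ=0, LF[0]=C('z')+0=6+0=6
L[1]='u': occ=0, LF[1]=C('u')+0=5+0=5
L[2]='$': occ=0, LF[2]=C('$')+0=0+0=0
L[3]='a': occ=0, LF[3]=C('a')+0=1+0=1
L[4]='r': occ=0, LF[4]=C('r')+0=3+0=3
L[5]='q': occ=0, LF[5]=C('q')+0=2+0=2
L[6]='t': occ=0, LF[6]=C('t')+0=4+0=4

Answer: 6 5 0 1 3 2 4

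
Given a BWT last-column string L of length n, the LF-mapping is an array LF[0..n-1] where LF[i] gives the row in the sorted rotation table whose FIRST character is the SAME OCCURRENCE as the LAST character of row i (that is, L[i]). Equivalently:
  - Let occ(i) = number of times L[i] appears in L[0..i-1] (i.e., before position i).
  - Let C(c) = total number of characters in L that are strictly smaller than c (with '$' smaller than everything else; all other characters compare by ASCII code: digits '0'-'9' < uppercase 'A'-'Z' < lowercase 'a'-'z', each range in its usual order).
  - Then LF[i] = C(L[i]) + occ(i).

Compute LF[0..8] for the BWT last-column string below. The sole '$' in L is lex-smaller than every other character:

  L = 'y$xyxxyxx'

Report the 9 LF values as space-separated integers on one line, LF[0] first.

Answer: 6 0 1 7 2 3 8 4 5

Derivation:
Char counts: '$':1, 'x':5, 'y':3
C (first-col start): C('$')=0, C('x')=1, C('y')=6
L[0]='y': occ=0, LF[0]=C('y')+0=6+0=6
L[1]='$': occ=0, LF[1]=C('$')+0=0+0=0
L[2]='x': occ=0, LF[2]=C('x')+0=1+0=1
L[3]='y': occ=1, LF[3]=C('y')+1=6+1=7
L[4]='x': occ=1, LF[4]=C('x')+1=1+1=2
L[5]='x': occ=2, LF[5]=C('x')+2=1+2=3
L[6]='y': occ=2, LF[6]=C('y')+2=6+2=8
L[7]='x': occ=3, LF[7]=C('x')+3=1+3=4
L[8]='x': occ=4, LF[8]=C('x')+4=1+4=5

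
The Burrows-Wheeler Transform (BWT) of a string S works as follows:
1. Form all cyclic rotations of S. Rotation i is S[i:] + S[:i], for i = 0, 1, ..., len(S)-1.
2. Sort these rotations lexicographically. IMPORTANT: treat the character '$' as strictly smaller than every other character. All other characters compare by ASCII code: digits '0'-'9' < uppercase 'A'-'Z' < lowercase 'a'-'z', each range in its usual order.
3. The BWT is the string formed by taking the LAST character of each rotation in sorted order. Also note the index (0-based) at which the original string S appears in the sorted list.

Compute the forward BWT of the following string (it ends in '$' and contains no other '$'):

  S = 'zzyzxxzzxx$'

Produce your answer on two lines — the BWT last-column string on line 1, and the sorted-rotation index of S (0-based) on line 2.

All 11 rotations (rotation i = S[i:]+S[:i]):
  rot[0] = zzyzxxzzxx$
  rot[1] = zyzxxzzxx$z
  rot[2] = yzxxzzxx$zz
  rot[3] = zxxzzxx$zzy
  rot[4] = xxzzxx$zzyz
  rot[5] = xzzxx$zzyzx
  rot[6] = zzxx$zzyzxx
  rot[7] = zxx$zzyzxxz
  rot[8] = xx$zzyzxxzz
  rot[9] = x$zzyzxxzzx
  rot[10] = $zzyzxxzzxx
Sorted (with $ < everything):
  sorted[0] = $zzyzxxzzxx  (last char: 'x')
  sorted[1] = x$zzyzxxzzx  (last char: 'x')
  sorted[2] = xx$zzyzxxzz  (last char: 'z')
  sorted[3] = xxzzxx$zzyz  (last char: 'z')
  sorted[4] = xzzxx$zzyzx  (last char: 'x')
  sorted[5] = yzxxzzxx$zz  (last char: 'z')
  sorted[6] = zxx$zzyzxxz  (last char: 'z')
  sorted[7] = zxxzzxx$zzy  (last char: 'y')
  sorted[8] = zyzxxzzxx$z  (last char: 'z')
  sorted[9] = zzxx$zzyzxx  (last char: 'x')
  sorted[10] = zzyzxxzzxx$  (last char: '$')
Last column: xxzzxzzyzx$
Original string S is at sorted index 10

Answer: xxzzxzzyzx$
10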